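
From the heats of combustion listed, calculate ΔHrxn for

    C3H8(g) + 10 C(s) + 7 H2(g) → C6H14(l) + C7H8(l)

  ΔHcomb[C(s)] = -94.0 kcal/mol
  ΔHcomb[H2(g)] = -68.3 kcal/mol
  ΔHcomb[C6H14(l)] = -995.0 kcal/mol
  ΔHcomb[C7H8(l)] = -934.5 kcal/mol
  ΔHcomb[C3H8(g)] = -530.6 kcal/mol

ΔHrxn = -19.2 kcal/mol

Using ΔH = Σ nΔHc°(reactants) − Σ nΔHc°(products):
= [1·(-530.6) + 10·(-94.0) + 7·(-68.3)] − [1·(-995.0) + 1·(-934.5)]
= -19.2 kcal/mol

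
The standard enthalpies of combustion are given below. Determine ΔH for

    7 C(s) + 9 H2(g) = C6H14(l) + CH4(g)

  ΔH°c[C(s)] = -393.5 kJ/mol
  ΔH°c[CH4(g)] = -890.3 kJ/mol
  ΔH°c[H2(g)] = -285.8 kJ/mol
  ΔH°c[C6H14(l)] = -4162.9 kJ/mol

Using ΔH = Σ nΔHc°(reactants) − Σ nΔHc°(products):
= [7·(-393.5) + 9·(-285.8)] − [1·(-4162.9) + 1·(-890.3)]
= -273.5 kJ/mol

ΔH = -273.5 kJ/mol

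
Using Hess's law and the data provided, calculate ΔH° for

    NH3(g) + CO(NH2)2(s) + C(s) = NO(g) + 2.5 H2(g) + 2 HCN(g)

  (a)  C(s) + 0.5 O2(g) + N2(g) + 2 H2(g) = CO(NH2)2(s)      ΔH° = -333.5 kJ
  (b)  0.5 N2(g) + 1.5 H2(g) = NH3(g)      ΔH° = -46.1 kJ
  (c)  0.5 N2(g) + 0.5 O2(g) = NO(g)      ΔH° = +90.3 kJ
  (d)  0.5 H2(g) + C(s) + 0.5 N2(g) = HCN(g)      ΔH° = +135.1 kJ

(a) reversed: +333.5 kJ
(b) reversed: +46.1 kJ
(c) as written: +90.3 kJ
(d) × 2: (2)·(+135.1) = +270.2 kJ
By Hess's law, ΔH° = (+333.5) + (+46.1) + (+90.3) + (+270.2) = 740.1 kJ

ΔH° = 740.1 kJ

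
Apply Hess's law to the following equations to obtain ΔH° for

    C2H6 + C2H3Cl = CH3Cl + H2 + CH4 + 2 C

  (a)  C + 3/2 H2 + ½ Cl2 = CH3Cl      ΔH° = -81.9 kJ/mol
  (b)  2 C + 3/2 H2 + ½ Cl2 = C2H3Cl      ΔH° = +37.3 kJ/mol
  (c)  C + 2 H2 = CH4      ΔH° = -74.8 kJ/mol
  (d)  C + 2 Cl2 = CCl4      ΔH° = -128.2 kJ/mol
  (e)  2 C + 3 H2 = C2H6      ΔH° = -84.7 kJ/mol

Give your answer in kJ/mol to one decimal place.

(a) as written (CH3Cl already on the product side): -81.9 kJ/mol
(b) reversed (C2H3Cl must end up as a reactant): -37.3 kJ/mol
(c) as written (CH4 already on the product side): -74.8 kJ/mol
(d): not needed (CCl4 appears nowhere else).
(e) reversed (reverse to put C2H6 on the reactant side): +84.7 kJ/mol
Since enthalpy is a state function, ΔH° = (1)·(-81.9) + (-1)·(+37.3) + (1)·(-74.8) + (-1)·(-84.7) = -109.3 kJ/mol

ΔH° = -109.3 kJ/mol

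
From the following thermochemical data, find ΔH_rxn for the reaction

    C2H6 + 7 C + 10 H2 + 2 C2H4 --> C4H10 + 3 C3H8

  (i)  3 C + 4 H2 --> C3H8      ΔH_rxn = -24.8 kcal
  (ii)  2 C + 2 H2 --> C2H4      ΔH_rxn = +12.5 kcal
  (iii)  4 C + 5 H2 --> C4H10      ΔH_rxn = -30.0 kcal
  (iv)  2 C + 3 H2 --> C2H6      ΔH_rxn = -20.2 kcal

(i) × 3 (×3 to match 3 C3H8 in the target): (3)·(-24.8) = -74.4 kcal
(ii) reversed and × 2 (C2H4 must end up as a reactant; ×2 to match 2 C2H4 in the target): (-2)·(+12.5) = -25.0 kcal
(iii) as written (C4H10 already on the product side): -30.0 kcal
(iv) reversed (C2H6 must end up as a reactant): +20.2 kcal
Since enthalpy is a state function, ΔH_rxn = (-74.4) + (-25.0) + (-30.0) + (+20.2) = -109.2 kcal

ΔH_rxn = -109.2 kcal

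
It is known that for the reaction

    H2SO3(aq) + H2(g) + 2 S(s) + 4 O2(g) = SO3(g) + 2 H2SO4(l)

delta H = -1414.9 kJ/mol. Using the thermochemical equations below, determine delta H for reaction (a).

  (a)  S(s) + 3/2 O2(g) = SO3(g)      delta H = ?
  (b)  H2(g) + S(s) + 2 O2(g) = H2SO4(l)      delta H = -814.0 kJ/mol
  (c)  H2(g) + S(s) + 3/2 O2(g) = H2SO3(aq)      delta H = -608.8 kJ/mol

delta H = -395.7 kJ/mol

(a) as written (SO3(g) already on the product side): contributes x
(b) × 2 (×2 to match 2 H2SO4(l) in the target): (2)·(-814.0) = -1628.0 kJ/mol
(c) reversed (H2SO3(aq) must end up as a reactant): +608.8 kJ/mol
-1414.9 = (-1628.0) + (+608.8) + x
x = (-1414.9 − (-1019.2)) / (1) = -395.7 kJ/mol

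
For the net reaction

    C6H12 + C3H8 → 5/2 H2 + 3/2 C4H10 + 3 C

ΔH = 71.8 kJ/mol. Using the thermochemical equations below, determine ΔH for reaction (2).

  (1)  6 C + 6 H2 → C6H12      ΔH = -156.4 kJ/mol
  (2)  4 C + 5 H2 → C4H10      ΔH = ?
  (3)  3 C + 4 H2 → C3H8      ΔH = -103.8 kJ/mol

(1) reversed: +156.4 kJ/mol
(2) × 3/2: contributes 3/2·x
(3) reversed: +103.8 kJ/mol
+71.8 = (+156.4) + (+103.8) + 3/2·x
x = (+71.8 − (+260.2)) / (3/2) = -125.6 kJ/mol

ΔH = -125.6 kJ/mol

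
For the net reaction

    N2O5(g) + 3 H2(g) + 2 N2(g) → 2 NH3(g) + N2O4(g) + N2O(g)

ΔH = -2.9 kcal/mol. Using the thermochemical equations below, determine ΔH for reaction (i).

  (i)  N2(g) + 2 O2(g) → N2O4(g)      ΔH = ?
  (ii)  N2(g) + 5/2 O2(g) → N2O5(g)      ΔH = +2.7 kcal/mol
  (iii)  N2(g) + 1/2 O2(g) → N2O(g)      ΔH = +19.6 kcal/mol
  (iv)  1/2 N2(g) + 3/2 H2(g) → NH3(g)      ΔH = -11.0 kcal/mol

(i) as written (N2O4(g) already on the product side): contributes x
(ii) reversed (N2O5(g) must end up as a reactant): -2.7 kcal/mol
(iii) as written (N2O(g) already on the product side): +19.6 kcal/mol
(iv) × 2 (×2 to match 2 NH3(g) in the target): (2)·(-11.0) = -22.0 kcal/mol
-2.9 = (-2.7) + (+19.6) + (-22.0) + x
x = (-2.9 − (-5.1)) / (1) = 2.2 kcal/mol

ΔH = 2.2 kcal/mol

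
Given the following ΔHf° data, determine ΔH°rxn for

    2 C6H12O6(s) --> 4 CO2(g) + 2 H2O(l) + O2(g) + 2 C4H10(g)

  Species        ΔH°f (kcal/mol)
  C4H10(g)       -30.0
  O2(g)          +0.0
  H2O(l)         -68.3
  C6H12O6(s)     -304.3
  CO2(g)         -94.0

ΔH°rxn = 36.0 kcal/mol

Products: 4·(-94.0) + 2·(-68.3) + 1·(+0.0) + 2·(-30.0) = -572.6
Reactants: 2·(-304.3) = -608.6
ΔH°rxn = (-572.6) − (-608.6) = 36.0 kcal/mol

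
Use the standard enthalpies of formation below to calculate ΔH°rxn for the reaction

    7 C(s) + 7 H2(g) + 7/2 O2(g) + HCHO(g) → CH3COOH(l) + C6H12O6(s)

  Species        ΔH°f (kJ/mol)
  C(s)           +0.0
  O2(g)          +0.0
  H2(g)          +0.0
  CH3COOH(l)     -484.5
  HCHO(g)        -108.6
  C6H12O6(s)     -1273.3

Products: 1·(-484.5) + 1·(-1273.3) = -1757.8
Reactants: 7·(+0.0) + 7·(+0.0) + 7/2·(+0.0) + 1·(-108.6) = -108.6
ΔH°rxn = (-1757.8) − (-108.6) = -1649.2 kJ/mol

ΔH°rxn = -1649.2 kJ/mol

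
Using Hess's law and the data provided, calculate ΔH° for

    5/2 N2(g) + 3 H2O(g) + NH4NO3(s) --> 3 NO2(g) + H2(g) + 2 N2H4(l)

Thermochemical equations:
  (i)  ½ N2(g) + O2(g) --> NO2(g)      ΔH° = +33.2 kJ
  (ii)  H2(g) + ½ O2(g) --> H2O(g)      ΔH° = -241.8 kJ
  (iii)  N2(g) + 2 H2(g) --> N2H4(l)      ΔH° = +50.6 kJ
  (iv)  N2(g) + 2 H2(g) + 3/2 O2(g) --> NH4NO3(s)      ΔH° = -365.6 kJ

ΔH° = 1291.8 kJ

(i) × 3 (×3 to match 3 NO2(g) in the target): (3)·(+33.2) = +99.6 kJ
(ii) reversed and × 3 (reverse to put H2O(g) on the reactant side; scale by 3 for the 3 H2O(g)): (-3)·(-241.8) = +725.4 kJ
(iii) × 2 (scale by 2 for the 2 N2H4(l)): (2)·(+50.6) = +101.2 kJ
(iv) reversed (NH4NO3(s) must end up as a reactant): +365.6 kJ
By Hess's law, ΔH° = (3)·(+33.2) + (-3)·(-241.8) + (2)·(+50.6) + (-1)·(-365.6) = 1291.8 kJ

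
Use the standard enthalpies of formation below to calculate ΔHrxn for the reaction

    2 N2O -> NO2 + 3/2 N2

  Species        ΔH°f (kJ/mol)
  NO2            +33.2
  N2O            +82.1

ΔHrxn = -131.0 kJ/mol

Products: 1·(+33.2) + 3/2·(+0.0) = +33.2
Reactants: 2·(+82.1) = +164.2
ΔHrxn = (+33.2) − (+164.2) = -131.0 kJ/mol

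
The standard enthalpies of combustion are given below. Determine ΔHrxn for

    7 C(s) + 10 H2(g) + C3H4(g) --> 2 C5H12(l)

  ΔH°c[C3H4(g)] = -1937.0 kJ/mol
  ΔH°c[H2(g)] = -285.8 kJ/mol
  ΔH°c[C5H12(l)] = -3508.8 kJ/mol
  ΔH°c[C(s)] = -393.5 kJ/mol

Using ΔH = Σ nΔHc°(reactants) − Σ nΔHc°(products):
= [7·(-393.5) + 10·(-285.8) + 1·(-1937.0)] − [2·(-3508.8)]
= -531.9 kJ/mol

ΔHrxn = -531.9 kJ/mol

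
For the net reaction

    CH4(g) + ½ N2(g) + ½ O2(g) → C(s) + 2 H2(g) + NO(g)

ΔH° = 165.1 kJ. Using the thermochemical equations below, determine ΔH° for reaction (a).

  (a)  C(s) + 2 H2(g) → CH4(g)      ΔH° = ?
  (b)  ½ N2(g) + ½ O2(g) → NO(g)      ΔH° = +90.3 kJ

(a) reversed (CH4(g) must end up as a reactant): contributes −x
(b) as written (NO(g) already on the product side): +90.3 kJ
+165.1 = (+90.3) − x
x = (+165.1 − (+90.3)) / (-1) = -74.8 kJ

ΔH° = -74.8 kJ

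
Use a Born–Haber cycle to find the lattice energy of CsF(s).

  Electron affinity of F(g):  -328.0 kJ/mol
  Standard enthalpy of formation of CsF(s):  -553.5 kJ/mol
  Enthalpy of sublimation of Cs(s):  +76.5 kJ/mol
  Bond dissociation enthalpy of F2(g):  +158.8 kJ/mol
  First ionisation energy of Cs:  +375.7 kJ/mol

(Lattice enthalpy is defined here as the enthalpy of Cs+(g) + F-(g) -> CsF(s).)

ΔHf° = 1·ΔHsub + 1·(ΣIE) + 1/2·D(F2) + 1·EA + U
-553.5 = 1·(+76.5) + 1·(+375.7) + 1/2·(+158.8) + 1·(-328.0) + U
U = -553.5 − (+203.6) = -757.1 kJ/mol

U = -757.1 kJ/mol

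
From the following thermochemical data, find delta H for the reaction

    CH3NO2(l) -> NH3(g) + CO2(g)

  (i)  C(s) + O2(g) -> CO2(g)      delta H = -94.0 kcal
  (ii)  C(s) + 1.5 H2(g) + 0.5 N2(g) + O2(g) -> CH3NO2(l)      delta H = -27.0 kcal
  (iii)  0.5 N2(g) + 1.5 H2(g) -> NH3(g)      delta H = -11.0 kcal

delta H = -78.0 kcal

(i) as written: -94.0 kcal
(ii) reversed: +27.0 kcal
(iii) as written: -11.0 kcal
Since enthalpy is a state function, delta H = (1)·(-94.0) + (-1)·(-27.0) + (1)·(-11.0) = -78.0 kcal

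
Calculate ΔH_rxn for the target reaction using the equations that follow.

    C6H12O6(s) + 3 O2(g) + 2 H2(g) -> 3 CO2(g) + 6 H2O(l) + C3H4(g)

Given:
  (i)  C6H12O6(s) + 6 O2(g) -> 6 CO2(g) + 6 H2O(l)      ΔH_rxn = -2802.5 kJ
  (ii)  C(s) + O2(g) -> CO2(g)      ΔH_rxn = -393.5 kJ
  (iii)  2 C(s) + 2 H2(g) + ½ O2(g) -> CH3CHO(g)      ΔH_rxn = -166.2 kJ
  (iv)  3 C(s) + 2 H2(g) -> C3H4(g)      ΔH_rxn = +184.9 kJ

(i) as written (C6H12O6(s) already on the reactant side): -2802.5 kJ
(ii) reversed and × 3: (-3)·(-393.5) = +1180.5 kJ
(iii): not needed (CH3CHO(g) appears nowhere else).
(iv) as written (C3H4(g) already on the product side): +184.9 kJ
ΔH_rxn = (1)·(-2802.5) + (-3)·(-393.5) + (1)·(+184.9) = -1437.1 kJ

ΔH_rxn = -1437.1 kJ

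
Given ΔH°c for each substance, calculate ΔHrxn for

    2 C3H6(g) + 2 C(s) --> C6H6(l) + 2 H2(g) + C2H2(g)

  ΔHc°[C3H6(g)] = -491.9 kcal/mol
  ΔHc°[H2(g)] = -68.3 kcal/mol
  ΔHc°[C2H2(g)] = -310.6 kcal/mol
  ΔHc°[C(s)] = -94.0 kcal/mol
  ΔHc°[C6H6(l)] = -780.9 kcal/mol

With combustion enthalpies, reactants minus products:
= [2·(-491.9) + 2·(-94.0)] − [1·(-780.9) + 2·(-68.3) + 1·(-310.6)]
= 56.3 kcal/mol

ΔHrxn = 56.3 kcal/mol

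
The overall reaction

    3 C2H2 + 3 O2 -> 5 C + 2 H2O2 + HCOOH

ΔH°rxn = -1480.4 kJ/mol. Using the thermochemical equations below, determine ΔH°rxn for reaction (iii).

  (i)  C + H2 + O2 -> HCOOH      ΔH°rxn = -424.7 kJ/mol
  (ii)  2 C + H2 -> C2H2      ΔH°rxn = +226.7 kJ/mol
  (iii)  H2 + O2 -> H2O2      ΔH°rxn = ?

(i) as written (HCOOH already on the product side): -424.7 kJ/mol
(ii) reversed and × 3 (C2H2 must end up as a reactant; ×3 to match 3 C2H2 in the target): (-3)·(+226.7) = -680.1 kJ/mol
(iii) × 2 (scale by 2 for the 2 H2O2): contributes 2·x
-1480.4 = (-424.7) + (-680.1) + 2·x
x = (-1480.4 − (-1104.8)) / (2) = -187.8 kJ/mol

ΔH°rxn = -187.8 kJ/mol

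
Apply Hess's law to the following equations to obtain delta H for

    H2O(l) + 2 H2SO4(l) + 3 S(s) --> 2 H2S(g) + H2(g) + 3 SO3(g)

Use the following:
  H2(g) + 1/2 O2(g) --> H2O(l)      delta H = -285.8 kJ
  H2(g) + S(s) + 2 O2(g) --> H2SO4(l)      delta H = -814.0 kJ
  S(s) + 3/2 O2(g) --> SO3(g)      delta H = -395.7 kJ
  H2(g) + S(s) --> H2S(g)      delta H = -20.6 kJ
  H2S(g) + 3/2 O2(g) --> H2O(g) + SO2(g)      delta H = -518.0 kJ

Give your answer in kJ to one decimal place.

delta H = 685.5 kJ

equation 1 reversed (H2O(l) must end up as a reactant): +285.8 kJ
equation 2 reversed and × 2 (reverse to put H2SO4(l) on the reactant side; ×2 to match 2 H2SO4(l) in the target): (-2)·(-814.0) = +1628.0 kJ
equation 3 × 3 (scale by 3 for the 3 SO3(g)): (3)·(-395.7) = -1187.1 kJ
equation 4 × 2: (2)·(-20.6) = -41.2 kJ
equation 5: not needed (H2O(g) appears nowhere else).
Combining the equations, delta H = (+285.8) + (+1628.0) + (-1187.1) + (-41.2) = 685.5 kJ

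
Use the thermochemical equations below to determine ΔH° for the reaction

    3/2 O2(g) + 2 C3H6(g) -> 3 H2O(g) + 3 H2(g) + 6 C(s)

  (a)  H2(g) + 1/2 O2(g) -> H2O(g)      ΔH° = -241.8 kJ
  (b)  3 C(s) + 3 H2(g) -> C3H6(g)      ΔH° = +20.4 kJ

(a) × 3 (×3 to match 3 H2O(g) in the target): (3)·(-241.8) = -725.4 kJ
(b) reversed and × 2 (C3H6(g) must end up as a reactant; ×2 to match 2 C3H6(g) in the target): (-2)·(+20.4) = -40.8 kJ
By Hess's law, ΔH° = (3)·(-241.8) + (-2)·(+20.4) = -766.2 kJ

ΔH° = -766.2 kJ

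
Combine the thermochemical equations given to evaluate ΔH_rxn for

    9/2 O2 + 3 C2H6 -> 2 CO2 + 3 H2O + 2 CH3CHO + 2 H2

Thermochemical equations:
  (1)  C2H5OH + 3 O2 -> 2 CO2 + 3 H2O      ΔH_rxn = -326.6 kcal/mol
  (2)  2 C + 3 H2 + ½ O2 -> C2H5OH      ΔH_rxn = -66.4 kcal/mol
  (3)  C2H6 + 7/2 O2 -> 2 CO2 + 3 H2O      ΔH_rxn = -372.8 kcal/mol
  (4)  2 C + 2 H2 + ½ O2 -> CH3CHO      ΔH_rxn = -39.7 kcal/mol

ΔH_rxn = -411.8 kcal/mol

(1) reversed and × 2: (-2)·(-326.6) = +653.2 kcal/mol
(2) reversed and × 2: (-2)·(-66.4) = +132.8 kcal/mol
(3) × 3: (3)·(-372.8) = -1118.4 kcal/mol
(4) × 2: (2)·(-39.7) = -79.4 kcal/mol
ΔH_rxn = (-2)·(-326.6) + (-2)·(-66.4) + (3)·(-372.8) + (2)·(-39.7) = -411.8 kcal/mol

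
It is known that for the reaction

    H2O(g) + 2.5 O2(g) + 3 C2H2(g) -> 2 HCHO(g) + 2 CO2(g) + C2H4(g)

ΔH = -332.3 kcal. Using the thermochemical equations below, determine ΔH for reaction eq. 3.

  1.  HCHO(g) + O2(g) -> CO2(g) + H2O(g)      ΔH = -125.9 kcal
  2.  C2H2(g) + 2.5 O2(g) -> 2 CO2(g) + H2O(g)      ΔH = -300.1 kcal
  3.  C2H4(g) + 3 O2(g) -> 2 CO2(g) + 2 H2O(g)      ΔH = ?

ΔH = -316.2 kcal

eq. 1 reversed and × 2: (-2)·(-125.9) = +251.8 kcal
eq. 2 × 3: (3)·(-300.1) = -900.3 kcal
eq. 3 reversed: contributes −x
-332.3 = (+251.8) + (-900.3) − x
x = (-332.3 − (-648.5)) / (-1) = -316.2 kcal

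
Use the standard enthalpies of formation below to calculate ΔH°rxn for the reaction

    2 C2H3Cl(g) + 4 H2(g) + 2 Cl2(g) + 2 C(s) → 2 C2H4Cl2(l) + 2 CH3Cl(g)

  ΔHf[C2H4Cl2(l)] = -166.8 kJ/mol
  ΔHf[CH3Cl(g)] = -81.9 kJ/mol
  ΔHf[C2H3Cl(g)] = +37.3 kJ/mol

ΔH°rxn = Σ nΔHf°(products) − Σ nΔHf°(reactants).
Products: 2·(-166.8) + 2·(-81.9) = -497.4
Reactants: 2·(+37.3) + 4·(+0.0) + 2·(+0.0) + 2·(+0.0) = +74.6
ΔH°rxn = (-497.4) − (+74.6) = -572.0 kJ/mol

ΔH°rxn = -572.0 kJ/mol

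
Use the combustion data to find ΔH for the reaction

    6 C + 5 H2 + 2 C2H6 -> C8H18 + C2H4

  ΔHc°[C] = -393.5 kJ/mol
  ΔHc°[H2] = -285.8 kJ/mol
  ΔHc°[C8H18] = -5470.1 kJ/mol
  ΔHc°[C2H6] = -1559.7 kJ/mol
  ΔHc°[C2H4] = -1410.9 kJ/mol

With combustion enthalpies, reactants minus products:
= [6·(-393.5) + 5·(-285.8) + 2·(-1559.7)] − [1·(-5470.1) + 1·(-1410.9)]
= -28.4 kJ/mol

ΔH = -28.4 kJ/mol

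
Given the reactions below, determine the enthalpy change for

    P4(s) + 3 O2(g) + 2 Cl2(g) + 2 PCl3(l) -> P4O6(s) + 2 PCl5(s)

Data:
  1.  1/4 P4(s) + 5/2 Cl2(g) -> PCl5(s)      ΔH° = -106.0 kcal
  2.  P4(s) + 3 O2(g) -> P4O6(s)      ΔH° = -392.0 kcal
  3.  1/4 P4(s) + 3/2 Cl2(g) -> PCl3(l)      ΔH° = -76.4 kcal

eq. 1 × 2: (2)·(-106.0) = -212.0 kcal
eq. 2 as written: -392.0 kcal
eq. 3 reversed and × 2: (-2)·(-76.4) = +152.8 kcal
Combining the equations, ΔH° = (2)·(-106.0) + (1)·(-392.0) + (-2)·(-76.4) = -451.2 kcal

ΔH° = -451.2 kcal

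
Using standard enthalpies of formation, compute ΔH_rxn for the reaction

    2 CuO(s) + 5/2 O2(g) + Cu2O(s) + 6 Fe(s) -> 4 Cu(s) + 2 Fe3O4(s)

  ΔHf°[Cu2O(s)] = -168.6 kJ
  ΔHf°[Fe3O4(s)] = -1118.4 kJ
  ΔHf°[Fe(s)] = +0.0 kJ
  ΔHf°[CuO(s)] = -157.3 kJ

ΔH_rxn = -1753.6 kJ

ΔH°rxn = Σ nΔHf°(products) − Σ nΔHf°(reactants).
Products: 4·(+0.0) + 2·(-1118.4) = -2236.8
Reactants: 2·(-157.3) + 5/2·(+0.0) + 1·(-168.6) + 6·(+0.0) = -483.2
ΔH_rxn = (-2236.8) − (-483.2) = -1753.6 kJ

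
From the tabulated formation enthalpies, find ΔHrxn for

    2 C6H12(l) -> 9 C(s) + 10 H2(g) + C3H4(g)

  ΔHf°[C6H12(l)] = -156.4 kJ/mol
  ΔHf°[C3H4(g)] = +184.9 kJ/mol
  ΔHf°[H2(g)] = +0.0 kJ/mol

ΔHrxn = 497.7 kJ/mol

Products: 9·(+0.0) + 10·(+0.0) + 1·(+184.9) = +184.9
Reactants: 2·(-156.4) = -312.8
ΔHrxn = (+184.9) − (-312.8) = 497.7 kJ/mol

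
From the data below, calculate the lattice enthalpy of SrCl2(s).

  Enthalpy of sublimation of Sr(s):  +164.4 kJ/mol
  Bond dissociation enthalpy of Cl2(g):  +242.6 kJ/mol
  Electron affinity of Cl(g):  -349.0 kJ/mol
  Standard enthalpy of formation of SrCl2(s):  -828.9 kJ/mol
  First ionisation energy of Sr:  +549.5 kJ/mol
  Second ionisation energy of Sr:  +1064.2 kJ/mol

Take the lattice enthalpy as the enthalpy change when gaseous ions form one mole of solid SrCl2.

ΔHf° = 1·ΔHsub + 1·(ΣIE) + 1·D(Cl2) + 2·EA + U
-828.9 = 1·(+164.4) + 1·(+1613.7) + 1·(+242.6) + 2·(-349.0) + U
U = -828.9 − (+1322.7) = -2151.6 kJ/mol

U = -2151.6 kJ/mol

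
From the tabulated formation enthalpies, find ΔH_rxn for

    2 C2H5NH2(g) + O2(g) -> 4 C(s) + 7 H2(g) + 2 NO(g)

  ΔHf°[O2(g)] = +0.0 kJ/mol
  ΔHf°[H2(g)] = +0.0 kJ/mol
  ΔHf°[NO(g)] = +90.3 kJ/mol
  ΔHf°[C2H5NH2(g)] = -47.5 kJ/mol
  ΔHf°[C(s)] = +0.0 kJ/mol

ΔH_rxn = 275.6 kJ/mol

Products: 4·(+0.0) + 7·(+0.0) + 2·(+90.3) = +180.6
Reactants: 2·(-47.5) + 1·(+0.0) = -95.0
ΔH_rxn = (+180.6) − (-95.0) = 275.6 kJ/mol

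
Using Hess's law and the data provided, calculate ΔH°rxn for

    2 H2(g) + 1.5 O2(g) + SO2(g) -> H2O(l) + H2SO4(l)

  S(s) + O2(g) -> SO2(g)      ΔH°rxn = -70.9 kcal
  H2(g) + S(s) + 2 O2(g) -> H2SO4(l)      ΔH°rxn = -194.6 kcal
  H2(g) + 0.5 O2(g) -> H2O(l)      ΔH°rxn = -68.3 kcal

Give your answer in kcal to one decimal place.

ΔH°rxn = -192.0 kcal

equation 1 reversed: +70.9 kcal
equation 2 as written: -194.6 kcal
equation 3 as written: -68.3 kcal
Since enthalpy is a state function, ΔH°rxn = (-1)·(-70.9) + (1)·(-194.6) + (1)·(-68.3) = -192.0 kcal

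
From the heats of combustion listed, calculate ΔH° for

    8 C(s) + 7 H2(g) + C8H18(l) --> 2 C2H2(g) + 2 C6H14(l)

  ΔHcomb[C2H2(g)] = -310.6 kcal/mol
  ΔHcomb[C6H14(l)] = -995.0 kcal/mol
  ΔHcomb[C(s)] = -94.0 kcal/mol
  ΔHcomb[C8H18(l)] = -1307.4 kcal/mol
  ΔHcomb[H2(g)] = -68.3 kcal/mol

ΔH° = 73.7 kcal/mol

With combustion enthalpies, reactants minus products:
= [8·(-94.0) + 7·(-68.3) + 1·(-1307.4)] − [2·(-310.6) + 2·(-995.0)]
= 73.7 kcal/mol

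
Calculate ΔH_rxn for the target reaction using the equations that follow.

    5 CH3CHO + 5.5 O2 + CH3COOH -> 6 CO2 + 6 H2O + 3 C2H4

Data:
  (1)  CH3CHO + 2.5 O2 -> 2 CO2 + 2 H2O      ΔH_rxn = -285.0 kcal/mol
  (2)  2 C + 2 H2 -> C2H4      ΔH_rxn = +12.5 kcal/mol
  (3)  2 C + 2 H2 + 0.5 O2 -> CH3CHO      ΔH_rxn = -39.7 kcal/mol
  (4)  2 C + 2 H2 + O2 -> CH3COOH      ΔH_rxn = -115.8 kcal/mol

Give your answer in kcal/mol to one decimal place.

(1) × 3 (scale by 3 for the 6 CO2): (3)·(-285.0) = -855.0 kcal/mol
(2) × 3 (scale by 3 for the 3 C2H4): (3)·(+12.5) = +37.5 kcal/mol
(3) reversed and × 2: (-2)·(-39.7) = +79.4 kcal/mol
(4) reversed (CH3COOH must end up as a reactant): +115.8 kcal/mol
ΔH_rxn = (-855.0) + (+37.5) + (+79.4) + (+115.8) = -622.3 kcal/mol

ΔH_rxn = -622.3 kcal/mol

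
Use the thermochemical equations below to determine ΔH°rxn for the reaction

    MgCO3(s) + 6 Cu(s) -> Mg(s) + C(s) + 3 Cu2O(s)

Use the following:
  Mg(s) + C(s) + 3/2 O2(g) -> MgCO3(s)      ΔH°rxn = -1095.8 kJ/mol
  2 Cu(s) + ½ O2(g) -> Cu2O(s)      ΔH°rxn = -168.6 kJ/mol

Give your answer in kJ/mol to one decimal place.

equation 1 reversed (MgCO3(s) must end up as a reactant): +1095.8 kJ/mol
equation 2 × 3 (scale by 3 for the 3 Cu2O(s)): (3)·(-168.6) = -505.8 kJ/mol
ΔH°rxn = (-1)·(-1095.8) + (3)·(-168.6) = 590.0 kJ/mol

ΔH°rxn = 590.0 kJ/mol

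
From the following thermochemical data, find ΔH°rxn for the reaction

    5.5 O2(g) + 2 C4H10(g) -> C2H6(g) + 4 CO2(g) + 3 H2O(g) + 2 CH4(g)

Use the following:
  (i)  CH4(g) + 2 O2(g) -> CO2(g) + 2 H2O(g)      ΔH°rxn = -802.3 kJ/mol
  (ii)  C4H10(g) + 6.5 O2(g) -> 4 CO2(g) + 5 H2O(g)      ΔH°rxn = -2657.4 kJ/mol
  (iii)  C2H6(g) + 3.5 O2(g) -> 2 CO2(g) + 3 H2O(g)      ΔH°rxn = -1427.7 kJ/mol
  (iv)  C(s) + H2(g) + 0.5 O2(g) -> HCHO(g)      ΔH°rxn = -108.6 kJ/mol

ΔH°rxn = -2282.5 kJ/mol

(i) reversed and × 2: (-2)·(-802.3) = +1604.6 kJ/mol
(ii) × 2: (2)·(-2657.4) = -5314.8 kJ/mol
(iii) reversed: +1427.7 kJ/mol
(iv): not needed.
Since enthalpy is a state function, ΔH°rxn = (-2)·(-802.3) + (2)·(-2657.4) + (-1)·(-1427.7) = -2282.5 kJ/mol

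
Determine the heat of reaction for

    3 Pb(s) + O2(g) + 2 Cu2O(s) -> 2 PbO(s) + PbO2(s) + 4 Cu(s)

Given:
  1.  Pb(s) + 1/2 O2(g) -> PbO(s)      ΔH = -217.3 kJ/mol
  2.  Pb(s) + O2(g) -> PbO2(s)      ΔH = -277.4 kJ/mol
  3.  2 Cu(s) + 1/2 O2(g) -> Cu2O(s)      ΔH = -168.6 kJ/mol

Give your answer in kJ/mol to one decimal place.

ΔH = -374.8 kJ/mol

eq. 1 × 2 (scale by 2 for the 2 PbO(s)): (2)·(-217.3) = -434.6 kJ/mol
eq. 2 as written (PbO2(s) already on the product side): -277.4 kJ/mol
eq. 3 reversed and × 2 (Cu2O(s) must end up as a reactant; scale by 2 for the 2 Cu2O(s)): (-2)·(-168.6) = +337.2 kJ/mol
Combining the equations, ΔH = (-434.6) + (-277.4) + (+337.2) = -374.8 kJ/mol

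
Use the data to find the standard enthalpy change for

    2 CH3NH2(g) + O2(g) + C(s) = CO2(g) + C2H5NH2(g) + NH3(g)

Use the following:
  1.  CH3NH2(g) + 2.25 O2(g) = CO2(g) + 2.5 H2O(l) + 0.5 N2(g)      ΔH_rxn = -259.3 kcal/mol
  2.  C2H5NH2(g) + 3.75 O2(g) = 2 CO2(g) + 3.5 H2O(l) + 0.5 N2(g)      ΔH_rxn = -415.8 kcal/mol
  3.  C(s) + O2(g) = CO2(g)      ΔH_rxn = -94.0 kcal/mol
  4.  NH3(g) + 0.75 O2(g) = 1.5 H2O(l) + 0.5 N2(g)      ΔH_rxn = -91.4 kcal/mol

eq. 1 × 2: (2)·(-259.3) = -518.6 kcal/mol
eq. 2 reversed: +415.8 kcal/mol
eq. 3 as written: -94.0 kcal/mol
eq. 4 reversed: +91.4 kcal/mol
Summing the manipulated equations, ΔH_rxn = (2)·(-259.3) + (-1)·(-415.8) + (1)·(-94.0) + (-1)·(-91.4) = -105.4 kcal/mol

ΔH_rxn = -105.4 kcal/mol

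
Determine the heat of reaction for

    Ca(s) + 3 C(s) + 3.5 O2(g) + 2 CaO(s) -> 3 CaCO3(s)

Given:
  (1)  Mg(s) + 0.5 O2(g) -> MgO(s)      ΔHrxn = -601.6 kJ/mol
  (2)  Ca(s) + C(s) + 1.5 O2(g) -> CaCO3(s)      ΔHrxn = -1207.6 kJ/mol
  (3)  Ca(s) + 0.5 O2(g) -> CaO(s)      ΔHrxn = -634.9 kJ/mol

ΔHrxn = -2353.0 kJ/mol

(1): not needed.
(2) × 3: (3)·(-1207.6) = -3622.8 kJ/mol
(3) reversed and × 2: (-2)·(-634.9) = +1269.8 kJ/mol
Summing the manipulated equations, ΔHrxn = (3)·(-1207.6) + (-2)·(-634.9) = -2353.0 kJ/mol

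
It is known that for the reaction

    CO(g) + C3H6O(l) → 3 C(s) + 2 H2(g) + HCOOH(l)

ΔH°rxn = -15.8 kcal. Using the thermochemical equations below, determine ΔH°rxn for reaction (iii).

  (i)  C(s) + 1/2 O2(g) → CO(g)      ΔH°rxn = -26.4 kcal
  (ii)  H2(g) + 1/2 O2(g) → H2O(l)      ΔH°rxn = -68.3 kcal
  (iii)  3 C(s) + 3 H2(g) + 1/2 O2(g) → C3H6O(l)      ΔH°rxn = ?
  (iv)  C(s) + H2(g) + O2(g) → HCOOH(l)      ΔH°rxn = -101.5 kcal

(i) reversed: +26.4 kcal
(ii): not needed.
(iii) reversed: contributes −x
(iv) as written: -101.5 kcal
-15.8 = (+26.4) + (-101.5) − x
x = (-15.8 − (-75.1)) / (-1) = -59.3 kcal

ΔH°rxn = -59.3 kcal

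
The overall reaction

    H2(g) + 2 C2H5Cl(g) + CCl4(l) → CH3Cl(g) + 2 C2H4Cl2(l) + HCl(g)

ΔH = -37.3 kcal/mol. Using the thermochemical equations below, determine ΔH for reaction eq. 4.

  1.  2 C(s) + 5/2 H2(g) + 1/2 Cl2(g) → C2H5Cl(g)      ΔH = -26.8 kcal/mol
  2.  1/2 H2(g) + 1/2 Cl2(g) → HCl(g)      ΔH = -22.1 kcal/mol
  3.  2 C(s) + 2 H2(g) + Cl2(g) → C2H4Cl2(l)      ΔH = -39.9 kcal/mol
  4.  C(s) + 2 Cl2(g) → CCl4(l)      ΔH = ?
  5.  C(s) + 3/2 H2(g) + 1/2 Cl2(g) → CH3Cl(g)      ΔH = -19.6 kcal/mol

ΔH = -30.6 kcal/mol

eq. 1 reversed and × 2 (reverse to put C2H5Cl(g) on the reactant side; scale by 2 for the 2 C2H5Cl(g)): (-2)·(-26.8) = +53.6 kcal/mol
eq. 2 as written (HCl(g) already on the product side): -22.1 kcal/mol
eq. 3 × 2 (scale by 2 for the 2 C2H4Cl2(l)): (2)·(-39.9) = -79.8 kcal/mol
eq. 4 reversed (reverse to put CCl4(l) on the reactant side): contributes −x
eq. 5 as written (CH3Cl(g) already on the product side): -19.6 kcal/mol
-37.3 = (+53.6) + (-22.1) + (-79.8) + (-19.6) − x
x = (-37.3 − (-67.9)) / (-1) = -30.6 kcal/mol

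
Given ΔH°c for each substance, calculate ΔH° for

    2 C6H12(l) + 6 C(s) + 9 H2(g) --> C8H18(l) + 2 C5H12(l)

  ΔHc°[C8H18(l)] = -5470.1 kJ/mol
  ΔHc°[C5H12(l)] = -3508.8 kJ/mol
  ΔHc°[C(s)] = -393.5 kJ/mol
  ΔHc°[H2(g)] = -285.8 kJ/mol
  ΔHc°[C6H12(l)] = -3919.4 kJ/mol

With combustion enthalpies, reactants minus products:
= [2·(-3919.4) + 6·(-393.5) + 9·(-285.8)] − [1·(-5470.1) + 2·(-3508.8)]
= -284.3 kJ/mol

ΔH° = -284.3 kJ/mol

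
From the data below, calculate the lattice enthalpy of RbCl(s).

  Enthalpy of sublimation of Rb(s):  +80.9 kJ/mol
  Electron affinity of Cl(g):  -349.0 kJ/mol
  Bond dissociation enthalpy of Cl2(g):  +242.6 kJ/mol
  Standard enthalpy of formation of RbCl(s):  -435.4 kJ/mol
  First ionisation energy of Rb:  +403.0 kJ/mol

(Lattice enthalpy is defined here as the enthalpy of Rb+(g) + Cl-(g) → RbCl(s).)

U = -691.6 kJ/mol

ΔHf° = 1·ΔHsub + 1·(ΣIE) + 1/2·D(Cl2) + 1·EA + U
-435.4 = 1·(+80.9) + 1·(+403.0) + 1/2·(+242.6) + 1·(-349.0) + U
U = -435.4 − (+256.2) = -691.6 kJ/mol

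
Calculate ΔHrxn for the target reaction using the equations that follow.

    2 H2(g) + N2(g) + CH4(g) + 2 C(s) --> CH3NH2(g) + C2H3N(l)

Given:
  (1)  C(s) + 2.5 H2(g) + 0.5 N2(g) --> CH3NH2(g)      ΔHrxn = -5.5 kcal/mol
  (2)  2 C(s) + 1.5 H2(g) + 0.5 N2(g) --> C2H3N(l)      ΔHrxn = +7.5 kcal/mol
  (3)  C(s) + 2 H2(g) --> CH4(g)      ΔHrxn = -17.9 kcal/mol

ΔHrxn = 19.9 kcal/mol

(1) as written: -5.5 kcal/mol
(2) as written: +7.5 kcal/mol
(3) reversed: +17.9 kcal/mol
Summing the manipulated equations, ΔHrxn = (-5.5) + (+7.5) + (+17.9) = 19.9 kcal/mol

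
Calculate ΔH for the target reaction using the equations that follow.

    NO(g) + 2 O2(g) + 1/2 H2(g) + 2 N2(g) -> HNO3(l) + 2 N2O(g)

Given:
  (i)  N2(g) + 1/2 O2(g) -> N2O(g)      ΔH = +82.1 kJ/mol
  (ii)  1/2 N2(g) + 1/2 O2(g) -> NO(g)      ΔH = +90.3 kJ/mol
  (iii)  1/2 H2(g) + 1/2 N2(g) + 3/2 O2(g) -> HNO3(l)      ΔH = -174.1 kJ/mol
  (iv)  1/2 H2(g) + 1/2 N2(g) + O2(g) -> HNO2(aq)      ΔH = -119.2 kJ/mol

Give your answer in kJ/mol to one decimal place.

(i) × 2: (2)·(+82.1) = +164.2 kJ/mol
(ii) reversed: -90.3 kJ/mol
(iii) as written: -174.1 kJ/mol
(iv): not needed.
Since enthalpy is a state function, ΔH = (2)·(+82.1) + (-1)·(+90.3) + (1)·(-174.1) = -100.2 kJ/mol

ΔH = -100.2 kJ/mol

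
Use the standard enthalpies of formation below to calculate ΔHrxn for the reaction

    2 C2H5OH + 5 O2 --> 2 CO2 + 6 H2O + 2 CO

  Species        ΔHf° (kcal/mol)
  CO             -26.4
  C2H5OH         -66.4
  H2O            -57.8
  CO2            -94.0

ΔH°rxn = Σ nΔHf°(products) − Σ nΔHf°(reactants).
Products: 2·(-94.0) + 6·(-57.8) + 2·(-26.4) = -587.6
Reactants: 2·(-66.4) + 5·(+0.0) = -132.8
ΔHrxn = (-587.6) − (-132.8) = -454.8 kcal/mol

ΔHrxn = -454.8 kcal/mol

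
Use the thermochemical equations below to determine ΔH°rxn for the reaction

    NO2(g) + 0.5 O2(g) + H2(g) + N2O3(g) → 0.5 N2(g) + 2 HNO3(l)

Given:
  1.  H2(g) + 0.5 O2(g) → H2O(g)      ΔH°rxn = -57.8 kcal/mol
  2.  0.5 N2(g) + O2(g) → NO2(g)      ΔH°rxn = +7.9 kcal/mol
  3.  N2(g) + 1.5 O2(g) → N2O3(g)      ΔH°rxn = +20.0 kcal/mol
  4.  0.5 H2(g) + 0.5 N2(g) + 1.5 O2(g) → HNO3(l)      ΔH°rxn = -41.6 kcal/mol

eq. 1: not needed.
eq. 2 reversed: -7.9 kcal/mol
eq. 3 reversed: -20.0 kcal/mol
eq. 4 × 2: (2)·(-41.6) = -83.2 kcal/mol
ΔH°rxn = (-1)·(+7.9) + (-1)·(+20.0) + (2)·(-41.6) = -111.1 kcal/mol

ΔH°rxn = -111.1 kcal/mol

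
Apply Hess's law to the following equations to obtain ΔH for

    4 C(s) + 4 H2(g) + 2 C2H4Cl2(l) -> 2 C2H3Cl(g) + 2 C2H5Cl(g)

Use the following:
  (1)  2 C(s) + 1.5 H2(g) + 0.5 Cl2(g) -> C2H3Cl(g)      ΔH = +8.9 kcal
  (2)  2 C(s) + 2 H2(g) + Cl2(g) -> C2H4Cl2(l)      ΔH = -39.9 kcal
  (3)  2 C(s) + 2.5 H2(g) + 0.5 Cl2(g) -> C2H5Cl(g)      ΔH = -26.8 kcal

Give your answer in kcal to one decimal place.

(1) × 2 (scale by 2 for the 2 C2H3Cl(g)): (2)·(+8.9) = +17.8 kcal
(2) reversed and × 2 (reverse to put C2H4Cl2(l) on the reactant side; ×2 to match 2 C2H4Cl2(l) in the target): (-2)·(-39.9) = +79.8 kcal
(3) × 2 (scale by 2 for the 2 C2H5Cl(g)): (2)·(-26.8) = -53.6 kcal
ΔH = (+17.8) + (+79.8) + (-53.6) = 44.0 kcal

ΔH = 44.0 kcal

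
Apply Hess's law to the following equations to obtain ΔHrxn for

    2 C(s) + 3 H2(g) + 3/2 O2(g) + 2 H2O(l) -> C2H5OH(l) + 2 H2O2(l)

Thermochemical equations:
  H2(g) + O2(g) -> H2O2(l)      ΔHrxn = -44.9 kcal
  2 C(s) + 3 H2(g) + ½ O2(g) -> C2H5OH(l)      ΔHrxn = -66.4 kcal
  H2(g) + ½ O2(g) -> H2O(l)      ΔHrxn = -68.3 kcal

equation 1 × 2 (×2 to match 2 H2O2(l) in the target): (2)·(-44.9) = -89.8 kcal
equation 2 as written (C2H5OH(l) already on the product side): -66.4 kcal
equation 3 reversed and × 2 (reverse to put H2O(l) on the reactant side; scale by 2 for the 2 H2O(l)): (-2)·(-68.3) = +136.6 kcal
By Hess's law, ΔHrxn = (-89.8) + (-66.4) + (+136.6) = -19.6 kcal

ΔHrxn = -19.6 kcal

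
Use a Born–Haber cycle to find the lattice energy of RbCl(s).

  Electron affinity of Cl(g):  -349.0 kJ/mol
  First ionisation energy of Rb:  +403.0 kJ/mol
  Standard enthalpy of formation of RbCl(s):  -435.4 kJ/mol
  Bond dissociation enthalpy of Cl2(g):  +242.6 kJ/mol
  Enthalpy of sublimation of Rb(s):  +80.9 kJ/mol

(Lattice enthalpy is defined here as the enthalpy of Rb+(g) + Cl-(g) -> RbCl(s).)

U = -691.6 kJ/mol

ΔHf° = 1·ΔHsub + 1·(ΣIE) + 1/2·D(Cl2) + 1·EA + U
-435.4 = 1·(+80.9) + 1·(+403.0) + 1/2·(+242.6) + 1·(-349.0) + U
U = -435.4 − (+256.2) = -691.6 kJ/mol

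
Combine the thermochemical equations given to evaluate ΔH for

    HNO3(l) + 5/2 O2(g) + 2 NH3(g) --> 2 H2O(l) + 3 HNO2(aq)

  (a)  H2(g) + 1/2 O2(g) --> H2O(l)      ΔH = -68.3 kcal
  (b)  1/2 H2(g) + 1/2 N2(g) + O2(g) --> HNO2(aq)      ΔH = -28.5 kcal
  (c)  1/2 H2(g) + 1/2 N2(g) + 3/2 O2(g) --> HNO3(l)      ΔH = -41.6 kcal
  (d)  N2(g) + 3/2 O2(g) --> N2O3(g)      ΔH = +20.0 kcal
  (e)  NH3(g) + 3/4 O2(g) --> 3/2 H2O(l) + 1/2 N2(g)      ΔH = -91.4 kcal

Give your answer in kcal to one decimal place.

(a) reversed: +68.3 kcal
(b) × 3 (×3 to match 3 HNO2(aq) in the target): (3)·(-28.5) = -85.5 kcal
(c) reversed (reverse to put HNO3(l) on the reactant side): +41.6 kcal
(d): not needed (N2O3(g) appears nowhere else).
(e) × 2 (×2 to match 2 NH3(g) in the target): (2)·(-91.4) = -182.8 kcal
ΔH = (+68.3) + (-85.5) + (+41.6) + (-182.8) = -158.4 kcal

ΔH = -158.4 kcal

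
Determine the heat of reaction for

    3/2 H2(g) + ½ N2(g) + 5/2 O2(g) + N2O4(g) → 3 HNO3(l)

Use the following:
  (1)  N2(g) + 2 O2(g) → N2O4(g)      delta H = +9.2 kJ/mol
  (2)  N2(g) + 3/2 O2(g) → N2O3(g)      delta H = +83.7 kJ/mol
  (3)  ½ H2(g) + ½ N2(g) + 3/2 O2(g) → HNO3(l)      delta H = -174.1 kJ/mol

delta H = -531.5 kJ/mol

(1) reversed: -9.2 kJ/mol
(2): not needed.
(3) × 3: (3)·(-174.1) = -522.3 kJ/mol
delta H = (-1)·(+9.2) + (3)·(-174.1) = -531.5 kJ/mol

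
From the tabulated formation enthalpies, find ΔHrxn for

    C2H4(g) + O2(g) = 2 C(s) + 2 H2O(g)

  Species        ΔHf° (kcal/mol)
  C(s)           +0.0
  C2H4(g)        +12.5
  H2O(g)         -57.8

ΔHrxn = -128.1 kcal/mol

Products: 2·(+0.0) + 2·(-57.8) = -115.6
Reactants: 1·(+12.5) + 1·(+0.0) = +12.5
ΔHrxn = (-115.6) − (+12.5) = -128.1 kcal/mol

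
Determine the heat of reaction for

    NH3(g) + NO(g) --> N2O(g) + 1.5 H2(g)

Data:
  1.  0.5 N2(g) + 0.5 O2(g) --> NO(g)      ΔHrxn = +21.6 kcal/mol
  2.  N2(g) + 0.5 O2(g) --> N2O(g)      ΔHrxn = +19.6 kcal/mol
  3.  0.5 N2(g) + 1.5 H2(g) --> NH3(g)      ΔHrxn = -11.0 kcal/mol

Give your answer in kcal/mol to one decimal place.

eq. 1 reversed: -21.6 kcal/mol
eq. 2 as written: +19.6 kcal/mol
eq. 3 reversed: +11.0 kcal/mol
By Hess's law, ΔHrxn = (-21.6) + (+19.6) + (+11.0) = 9.0 kcal/mol

ΔHrxn = 9.0 kcal/mol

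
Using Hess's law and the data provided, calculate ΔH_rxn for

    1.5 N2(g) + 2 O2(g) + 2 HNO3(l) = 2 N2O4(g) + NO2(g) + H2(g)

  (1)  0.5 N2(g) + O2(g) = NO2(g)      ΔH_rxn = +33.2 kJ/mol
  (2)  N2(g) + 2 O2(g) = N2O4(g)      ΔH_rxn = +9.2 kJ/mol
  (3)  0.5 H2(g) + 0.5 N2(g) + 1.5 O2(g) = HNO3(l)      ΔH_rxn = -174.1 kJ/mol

ΔH_rxn = 399.8 kJ/mol

(1) as written: +33.2 kJ/mol
(2) × 2: (2)·(+9.2) = +18.4 kJ/mol
(3) reversed and × 2: (-2)·(-174.1) = +348.2 kJ/mol
Since enthalpy is a state function, ΔH_rxn = (+33.2) + (+18.4) + (+348.2) = 399.8 kJ/mol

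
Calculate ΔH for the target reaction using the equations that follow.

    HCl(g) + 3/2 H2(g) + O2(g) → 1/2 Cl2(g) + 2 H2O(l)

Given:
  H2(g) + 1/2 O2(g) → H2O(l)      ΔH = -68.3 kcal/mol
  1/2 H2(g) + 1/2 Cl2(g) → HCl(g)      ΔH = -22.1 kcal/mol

equation 1 × 2: (2)·(-68.3) = -136.6 kcal/mol
equation 2 reversed: +22.1 kcal/mol
By Hess's law, ΔH = (2)·(-68.3) + (-1)·(-22.1) = -114.5 kcal/mol

ΔH = -114.5 kcal/mol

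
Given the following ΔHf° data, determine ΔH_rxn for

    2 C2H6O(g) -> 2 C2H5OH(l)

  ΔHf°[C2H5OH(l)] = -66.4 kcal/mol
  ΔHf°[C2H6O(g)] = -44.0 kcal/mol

Products: 2·(-66.4) = -132.8
Reactants: 2·(-44.0) = -88.0
ΔH_rxn = (-132.8) − (-88.0) = -44.8 kcal/mol

ΔH_rxn = -44.8 kcal/mol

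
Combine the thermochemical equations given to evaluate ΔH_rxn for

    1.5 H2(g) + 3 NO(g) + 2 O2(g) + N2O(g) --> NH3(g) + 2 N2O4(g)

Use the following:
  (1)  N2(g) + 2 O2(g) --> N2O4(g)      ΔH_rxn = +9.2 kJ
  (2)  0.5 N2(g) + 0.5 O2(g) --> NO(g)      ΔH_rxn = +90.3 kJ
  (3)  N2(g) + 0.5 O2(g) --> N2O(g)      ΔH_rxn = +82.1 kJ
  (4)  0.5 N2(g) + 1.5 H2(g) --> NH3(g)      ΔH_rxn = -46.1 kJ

(1) × 2: (2)·(+9.2) = +18.4 kJ
(2) reversed and × 3: (-3)·(+90.3) = -270.9 kJ
(3) reversed: -82.1 kJ
(4) as written: -46.1 kJ
Summing the manipulated equations, ΔH_rxn = (+18.4) + (-270.9) + (-82.1) + (-46.1) = -380.7 kJ

ΔH_rxn = -380.7 kJ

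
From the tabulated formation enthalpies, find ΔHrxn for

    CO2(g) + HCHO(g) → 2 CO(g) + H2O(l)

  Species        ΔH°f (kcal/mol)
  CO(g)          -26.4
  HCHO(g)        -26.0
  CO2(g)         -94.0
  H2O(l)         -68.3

ΔHrxn = -1.1 kcal/mol

Products: 2·(-26.4) + 1·(-68.3) = -121.1
Reactants: 1·(-94.0) + 1·(-26.0) = -120.0
ΔHrxn = (-121.1) − (-120.0) = -1.1 kcal/mol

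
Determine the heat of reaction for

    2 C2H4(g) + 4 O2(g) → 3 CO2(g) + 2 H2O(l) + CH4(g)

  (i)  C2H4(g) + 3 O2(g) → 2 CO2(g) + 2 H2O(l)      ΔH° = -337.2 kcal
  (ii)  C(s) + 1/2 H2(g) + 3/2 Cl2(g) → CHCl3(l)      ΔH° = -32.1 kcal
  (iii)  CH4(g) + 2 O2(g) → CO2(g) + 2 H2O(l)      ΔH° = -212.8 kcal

ΔH° = -461.6 kcal

(i) × 2: (2)·(-337.2) = -674.4 kcal
(ii): not needed.
(iii) reversed: +212.8 kcal
ΔH° = (-674.4) + (+212.8) = -461.6 kcal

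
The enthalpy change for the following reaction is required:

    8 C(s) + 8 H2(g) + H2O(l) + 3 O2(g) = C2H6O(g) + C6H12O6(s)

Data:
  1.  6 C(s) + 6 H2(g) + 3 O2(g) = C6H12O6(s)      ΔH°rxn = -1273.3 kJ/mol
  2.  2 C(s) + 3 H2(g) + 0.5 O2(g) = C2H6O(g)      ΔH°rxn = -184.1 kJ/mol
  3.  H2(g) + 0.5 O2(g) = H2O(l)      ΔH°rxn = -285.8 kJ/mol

eq. 1 as written: -1273.3 kJ/mol
eq. 2 as written: -184.1 kJ/mol
eq. 3 reversed: +285.8 kJ/mol
ΔH°rxn = (1)·(-1273.3) + (1)·(-184.1) + (-1)·(-285.8) = -1171.6 kJ/mol

ΔH°rxn = -1171.6 kJ/mol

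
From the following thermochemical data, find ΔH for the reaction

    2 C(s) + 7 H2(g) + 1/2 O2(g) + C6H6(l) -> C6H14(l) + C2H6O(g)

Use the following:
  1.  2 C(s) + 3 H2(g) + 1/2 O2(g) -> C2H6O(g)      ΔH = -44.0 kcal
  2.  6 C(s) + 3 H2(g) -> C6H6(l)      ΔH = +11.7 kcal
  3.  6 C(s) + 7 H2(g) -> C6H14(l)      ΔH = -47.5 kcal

ΔH = -103.2 kcal

eq. 1 as written (C2H6O(g) already on the product side): -44.0 kcal
eq. 2 reversed (C6H6(l) must end up as a reactant): -11.7 kcal
eq. 3 as written (C6H14(l) already on the product side): -47.5 kcal
By Hess's law, ΔH = (-44.0) + (-11.7) + (-47.5) = -103.2 kcal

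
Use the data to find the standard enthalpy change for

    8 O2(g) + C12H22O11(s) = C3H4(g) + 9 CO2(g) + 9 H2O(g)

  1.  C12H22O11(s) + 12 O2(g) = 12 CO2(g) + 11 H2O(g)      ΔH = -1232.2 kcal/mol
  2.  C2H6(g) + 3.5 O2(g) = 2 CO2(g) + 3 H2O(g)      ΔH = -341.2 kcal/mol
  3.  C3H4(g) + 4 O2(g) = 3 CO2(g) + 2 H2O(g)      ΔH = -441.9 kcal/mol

eq. 1 as written: -1232.2 kcal/mol
eq. 2: not needed.
eq. 3 reversed: +441.9 kcal/mol
Summing the manipulated equations, ΔH = (-1232.2) + (+441.9) = -790.3 kcal/mol

ΔH = -790.3 kcal/mol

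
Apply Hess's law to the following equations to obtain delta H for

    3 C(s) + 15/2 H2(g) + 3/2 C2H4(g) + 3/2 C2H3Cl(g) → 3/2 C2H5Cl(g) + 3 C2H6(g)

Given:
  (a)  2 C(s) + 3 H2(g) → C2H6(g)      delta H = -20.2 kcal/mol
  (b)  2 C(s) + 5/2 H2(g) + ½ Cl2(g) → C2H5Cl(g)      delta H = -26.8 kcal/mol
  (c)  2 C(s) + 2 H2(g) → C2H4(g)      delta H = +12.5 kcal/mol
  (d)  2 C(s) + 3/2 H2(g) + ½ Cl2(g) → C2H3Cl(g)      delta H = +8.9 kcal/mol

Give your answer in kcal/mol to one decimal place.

(a) × 3 (scale by 3 for the 3 C2H6(g)): (3)·(-20.2) = -60.6 kcal/mol
(b) × 3/2 (×3/2 to match 3/2 C2H5Cl(g) in the target): (3/2)·(-26.8) = -40.2 kcal/mol
(c) reversed and × 3/2 (reverse to put C2H4(g) on the reactant side; ×3/2 to match 3/2 C2H4(g) in the target): (-3/2)·(+12.5) = -18.75 kcal/mol
(d) reversed and × 3/2 (reverse to put C2H3Cl(g) on the reactant side; ×3/2 to match 3/2 C2H3Cl(g) in the target): (-3/2)·(+8.9) = -13.35 kcal/mol
delta H = (3)·(-20.2) + (3/2)·(-26.8) + (-3/2)·(+12.5) + (-3/2)·(+8.9) = -132.9 kcal/mol

delta H = -132.9 kcal/mol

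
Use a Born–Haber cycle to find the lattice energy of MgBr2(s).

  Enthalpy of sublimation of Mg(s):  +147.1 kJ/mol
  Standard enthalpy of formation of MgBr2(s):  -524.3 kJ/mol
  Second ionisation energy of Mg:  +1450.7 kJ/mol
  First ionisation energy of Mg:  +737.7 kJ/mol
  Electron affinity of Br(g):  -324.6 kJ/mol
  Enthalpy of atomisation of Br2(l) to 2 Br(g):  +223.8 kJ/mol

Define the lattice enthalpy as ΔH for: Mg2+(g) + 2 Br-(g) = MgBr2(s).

ΔHf° = 1·ΔHsub + 1·(ΣIE) + 1·D(Br2) + 2·EA + U
-524.3 = 1·(+147.1) + 1·(+2188.4) + 1·(+223.8) + 2·(-324.6) + U
U = -524.3 − (+1910.1) = -2434.4 kJ/mol

U = -2434.4 kJ/mol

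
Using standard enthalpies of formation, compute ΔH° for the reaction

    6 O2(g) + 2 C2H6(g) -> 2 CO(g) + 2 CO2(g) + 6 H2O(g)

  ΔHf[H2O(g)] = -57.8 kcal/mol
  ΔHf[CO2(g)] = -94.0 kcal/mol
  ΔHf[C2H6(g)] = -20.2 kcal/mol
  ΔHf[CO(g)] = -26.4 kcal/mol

ΔH° = -547.2 kcal/mol

Products: 2·(-26.4) + 2·(-94.0) + 6·(-57.8) = -587.6
Reactants: 6·(+0.0) + 2·(-20.2) = -40.4
ΔH° = (-587.6) − (-40.4) = -547.2 kcal/mol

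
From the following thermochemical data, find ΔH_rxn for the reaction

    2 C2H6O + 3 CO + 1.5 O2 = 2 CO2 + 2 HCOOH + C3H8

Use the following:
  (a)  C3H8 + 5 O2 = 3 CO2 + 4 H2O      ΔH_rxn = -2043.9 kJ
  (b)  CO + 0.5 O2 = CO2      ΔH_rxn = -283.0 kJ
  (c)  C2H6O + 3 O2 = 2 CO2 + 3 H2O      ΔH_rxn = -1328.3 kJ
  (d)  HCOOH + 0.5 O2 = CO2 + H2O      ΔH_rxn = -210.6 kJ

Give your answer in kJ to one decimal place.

(a) reversed (C3H8 must end up as a product): +2043.9 kJ
(b) × 3 (scale by 3 for the 3 CO): (3)·(-283.0) = -849.0 kJ
(c) × 2 (scale by 2 for the 2 C2H6O): (2)·(-1328.3) = -2656.6 kJ
(d) reversed and × 2 (HCOOH must end up as a product; scale by 2 for the 2 HCOOH): (-2)·(-210.6) = +421.2 kJ
Summing the manipulated equations, ΔH_rxn = (+2043.9) + (-849.0) + (-2656.6) + (+421.2) = -1040.5 kJ

ΔH_rxn = -1040.5 kJ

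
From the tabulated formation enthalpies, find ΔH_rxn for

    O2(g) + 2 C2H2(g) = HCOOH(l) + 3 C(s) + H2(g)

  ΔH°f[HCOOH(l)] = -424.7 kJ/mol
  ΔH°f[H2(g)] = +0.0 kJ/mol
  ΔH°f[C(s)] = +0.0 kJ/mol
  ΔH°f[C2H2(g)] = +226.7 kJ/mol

ΔH_rxn = -878.1 kJ/mol

Products: 1·(-424.7) + 3·(+0.0) + 1·(+0.0) = -424.7
Reactants: 1·(+0.0) + 2·(+226.7) = +453.4
ΔH_rxn = (-424.7) − (+453.4) = -878.1 kJ/mol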